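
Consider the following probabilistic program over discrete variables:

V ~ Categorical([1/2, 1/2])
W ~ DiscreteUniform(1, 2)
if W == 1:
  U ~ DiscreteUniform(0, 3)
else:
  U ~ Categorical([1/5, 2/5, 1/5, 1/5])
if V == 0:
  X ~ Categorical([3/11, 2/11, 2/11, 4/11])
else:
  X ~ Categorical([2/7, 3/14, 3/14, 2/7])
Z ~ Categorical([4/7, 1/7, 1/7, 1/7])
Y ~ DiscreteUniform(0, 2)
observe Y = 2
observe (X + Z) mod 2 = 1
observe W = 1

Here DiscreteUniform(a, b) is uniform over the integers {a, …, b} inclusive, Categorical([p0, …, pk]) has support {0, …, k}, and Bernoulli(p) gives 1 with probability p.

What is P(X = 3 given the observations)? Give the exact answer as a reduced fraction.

Enumerate traces; 64 have nonzero weight after conditioning:
  (V=0, W=1, U=0, X=0, Z=1, Y=2) weight 1/1232
  (V=0, W=1, U=0, X=0, Z=3, Y=2) weight 1/1232
  (V=0, W=1, U=0, X=1, Z=0, Y=2) weight 1/462
  (V=0, W=1, U=0, X=1, Z=2, Y=2) weight 1/1848
  (V=0, W=1, U=0, X=2, Z=1, Y=2) weight 1/1848
  (V=0, W=1, U=0, X=2, Z=3, Y=2) weight 1/1848
  (V=0, W=1, U=0, X=3, Z=0, Y=2) weight 1/231
  (V=0, W=1, U=0, X=3, Z=2, Y=2) weight 1/924
  … 56 more
Group by X:
  weight(X=0) = 43/3234
  weight(X=1) = 305/12936
  weight(X=2) = 61/6468
  weight(X=3) = 125/3234
Total weight = 43/3234 + 305/12936 + 61/6468 + 125/3234 = 157/1848
P(X=0 | obs) = 43/3234 / 157/1848 = 172/1099
P(X=1 | obs) = 305/12936 / 157/1848 = 305/1099
P(X=2 | obs) = 61/6468 / 157/1848 = 122/1099
P(X=3 | obs) = 125/3234 / 157/1848 = 500/1099

P(X = 3 | obs) = 500/1099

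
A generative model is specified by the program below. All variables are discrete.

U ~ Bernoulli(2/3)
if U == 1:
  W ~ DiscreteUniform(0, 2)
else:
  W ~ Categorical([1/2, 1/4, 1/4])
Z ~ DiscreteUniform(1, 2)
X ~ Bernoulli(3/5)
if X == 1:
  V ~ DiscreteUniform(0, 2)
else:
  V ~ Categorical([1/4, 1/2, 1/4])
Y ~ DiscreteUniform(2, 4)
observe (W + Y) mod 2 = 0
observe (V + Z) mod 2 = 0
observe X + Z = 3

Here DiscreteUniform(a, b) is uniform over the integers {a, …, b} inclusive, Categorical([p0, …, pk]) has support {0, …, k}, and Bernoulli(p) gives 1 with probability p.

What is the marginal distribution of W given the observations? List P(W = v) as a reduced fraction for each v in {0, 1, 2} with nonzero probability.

P(W=0) = 28/61, P(W=1) = 11/61, P(W=2) = 22/61

Enumerate traces; 20 have nonzero weight after conditioning:
  (U=0, W=0, Z=2, X=1, V=0, Y=2) weight 1/180
  (U=0, W=0, Z=2, X=1, V=0, Y=4) weight 1/180
  (U=0, W=0, Z=2, X=1, V=2, Y=2) weight 1/180
  (U=0, W=0, Z=2, X=1, V=2, Y=4) weight 1/180
  (U=0, W=1, Z=2, X=1, V=0, Y=3) weight 1/360
  (U=0, W=1, Z=2, X=1, V=2, Y=3) weight 1/360
  (U=0, W=2, Z=2, X=1, V=0, Y=2) weight 1/360
  (U=0, W=2, Z=2, X=1, V=0, Y=4) weight 1/360
  … 12 more
Group by W:
  weight(W=0) = 7/135
  weight(W=1) = 11/540
  weight(W=2) = 11/270
Total weight = 7/135 + 11/540 + 11/270 = 61/540
P(W=0 | obs) = 7/135 / 61/540 = 28/61
P(W=1 | obs) = 11/540 / 61/540 = 11/61
P(W=2 | obs) = 11/270 / 61/540 = 22/61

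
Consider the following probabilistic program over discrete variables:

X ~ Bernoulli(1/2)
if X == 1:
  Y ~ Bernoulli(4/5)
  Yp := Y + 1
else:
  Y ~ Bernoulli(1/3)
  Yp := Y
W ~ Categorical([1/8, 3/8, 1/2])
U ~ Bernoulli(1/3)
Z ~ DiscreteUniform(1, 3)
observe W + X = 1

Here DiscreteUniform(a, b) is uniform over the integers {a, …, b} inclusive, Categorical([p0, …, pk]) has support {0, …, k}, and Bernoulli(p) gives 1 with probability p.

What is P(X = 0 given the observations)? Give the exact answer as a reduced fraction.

Enumerate traces; 24 have nonzero weight after conditioning:
  (X=0, Y=0, W=1, U=0, Z=1) weight 1/36
  (X=0, Y=0, W=1, U=0, Z=2) weight 1/36
  (X=0, Y=0, W=1, U=0, Z=3) weight 1/36
  (X=0, Y=0, W=1, U=1, Z=1) weight 1/72
  (X=0, Y=0, W=1, U=1, Z=2) weight 1/72
  (X=0, Y=0, W=1, U=1, Z=3) weight 1/72
  (X=0, Y=1, W=1, U=0, Z=1) weight 1/72
  (X=0, Y=1, W=1, U=0, Z=2) weight 1/72
  (X=1, Y=0, W=0, U=0, Z=1) weight 1/360
  … 15 more
Group by X:
  weight(X=0) = 3/16
  weight(X=1) = 1/16
Total weight = 3/16 + 1/16 = 1/4
P(X=0 | obs) = 3/16 / 1/4 = 3/4
P(X=1 | obs) = 1/16 / 1/4 = 1/4

P(X = 0 | obs) = 3/4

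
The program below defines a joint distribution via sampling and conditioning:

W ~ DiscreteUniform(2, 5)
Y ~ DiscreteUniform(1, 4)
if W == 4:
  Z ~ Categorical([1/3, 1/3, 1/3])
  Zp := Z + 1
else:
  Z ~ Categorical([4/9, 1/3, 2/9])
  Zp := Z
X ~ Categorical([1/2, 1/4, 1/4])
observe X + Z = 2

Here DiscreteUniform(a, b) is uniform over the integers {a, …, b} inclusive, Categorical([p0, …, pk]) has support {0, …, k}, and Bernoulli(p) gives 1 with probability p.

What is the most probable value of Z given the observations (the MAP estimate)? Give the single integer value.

Enumerate traces; 48 have nonzero weight after conditioning:
  (W=2, Y=1, Z=0, X=2) weight 1/144
  (W=2, Y=1, Z=1, X=1) weight 1/192
  (W=2, Y=1, Z=2, X=0) weight 1/144
  (W=2, Y=2, Z=0, X=2) weight 1/144
  (W=2, Y=2, Z=1, X=1) weight 1/192
  (W=2, Y=2, Z=2, X=0) weight 1/144
  (W=2, Y=3, Z=0, X=2) weight 1/144
  (W=2, Y=3, Z=1, X=1) weight 1/192
  … 40 more
Group by Z:
  weight(Z=0) = 5/48
  weight(Z=1) = 1/12
  weight(Z=2) = 1/8
Total weight = 5/48 + 1/12 + 1/8 = 5/16
P(Z=0 | obs) = 5/48 / 5/16 = 1/3
P(Z=1 | obs) = 1/12 / 5/16 = 4/15
P(Z=2 | obs) = 1/8 / 5/16 = 2/5
argmax = 2

argmax_v P(Z = v | obs) = 2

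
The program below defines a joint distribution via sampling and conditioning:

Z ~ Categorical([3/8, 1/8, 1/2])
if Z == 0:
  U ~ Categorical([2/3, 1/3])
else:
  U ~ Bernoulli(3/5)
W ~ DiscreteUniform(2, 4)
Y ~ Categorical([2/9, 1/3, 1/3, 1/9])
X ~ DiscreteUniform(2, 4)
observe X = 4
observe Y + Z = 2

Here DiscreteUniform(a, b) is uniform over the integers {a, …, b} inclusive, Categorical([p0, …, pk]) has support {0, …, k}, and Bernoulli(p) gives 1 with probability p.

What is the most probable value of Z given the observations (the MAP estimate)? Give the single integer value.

argmax_v P(Z = v | obs) = 0

Enumerate traces; 18 have nonzero weight after conditioning:
  (Z=0, U=0, W=2, Y=2, X=4) weight 1/108
  (Z=0, U=0, W=3, Y=2, X=4) weight 1/108
  (Z=0, U=0, W=4, Y=2, X=4) weight 1/108
  (Z=0, U=1, W=2, Y=2, X=4) weight 1/216
  (Z=0, U=1, W=3, Y=2, X=4) weight 1/216
  (Z=0, U=1, W=4, Y=2, X=4) weight 1/216
  (Z=1, U=0, W=2, Y=1, X=4) weight 1/540
  (Z=1, U=0, W=3, Y=1, X=4) weight 1/540
  (Z=2, U=0, W=2, Y=0, X=4) weight 2/405
  … 9 more
Group by Z:
  weight(Z=0) = 1/24
  weight(Z=1) = 1/72
  weight(Z=2) = 1/27
Total weight = 1/24 + 1/72 + 1/27 = 5/54
P(Z=0 | obs) = 1/24 / 5/54 = 9/20
P(Z=1 | obs) = 1/72 / 5/54 = 3/20
P(Z=2 | obs) = 1/27 / 5/54 = 2/5
argmax = 0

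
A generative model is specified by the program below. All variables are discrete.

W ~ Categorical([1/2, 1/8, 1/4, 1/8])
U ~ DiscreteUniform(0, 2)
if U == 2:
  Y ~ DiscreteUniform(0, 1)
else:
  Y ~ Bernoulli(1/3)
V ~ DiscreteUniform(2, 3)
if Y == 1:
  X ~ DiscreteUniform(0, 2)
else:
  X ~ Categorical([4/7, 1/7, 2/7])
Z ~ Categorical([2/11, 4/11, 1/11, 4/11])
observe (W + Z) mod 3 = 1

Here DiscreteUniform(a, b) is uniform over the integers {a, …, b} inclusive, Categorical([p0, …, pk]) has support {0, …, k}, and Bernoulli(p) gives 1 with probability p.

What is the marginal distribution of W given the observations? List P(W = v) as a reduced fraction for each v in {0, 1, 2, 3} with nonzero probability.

Enumerate traces; 180 have nonzero weight after conditioning:
  (W=0, U=0, Y=0, V=2, X=0, Z=1) weight 8/693
  (W=0, U=0, Y=0, V=2, X=1, Z=1) weight 2/693
  (W=0, U=0, Y=0, V=2, X=2, Z=1) weight 4/693
  (W=0, U=0, Y=0, V=3, X=0, Z=1) weight 8/693
  (W=0, U=0, Y=0, V=3, X=1, Z=1) weight 2/693
  (W=0, U=0, Y=0, V=3, X=2, Z=1) weight 4/693
  (W=0, U=0, Y=1, V=2, X=0, Z=1) weight 1/297
  (W=0, U=0, Y=1, V=2, X=1, Z=1) weight 1/297
  (W=1, U=0, Y=0, V=2, X=0, Z=0) weight 1/693
  (W=2, U=0, Y=0, V=2, X=0, Z=2) weight 1/693
  … 170 more
Group by W:
  weight(W=0) = 2/11
  weight(W=1) = 3/44
  weight(W=2) = 1/44
  weight(W=3) = 1/22
Total weight = 2/11 + 3/44 + 1/44 + 1/22 = 7/22
P(W=0 | obs) = 2/11 / 7/22 = 4/7
P(W=1 | obs) = 3/44 / 7/22 = 3/14
P(W=2 | obs) = 1/44 / 7/22 = 1/14
P(W=3 | obs) = 1/22 / 7/22 = 1/7

P(W=0) = 4/7, P(W=1) = 3/14, P(W=2) = 1/14, P(W=3) = 1/7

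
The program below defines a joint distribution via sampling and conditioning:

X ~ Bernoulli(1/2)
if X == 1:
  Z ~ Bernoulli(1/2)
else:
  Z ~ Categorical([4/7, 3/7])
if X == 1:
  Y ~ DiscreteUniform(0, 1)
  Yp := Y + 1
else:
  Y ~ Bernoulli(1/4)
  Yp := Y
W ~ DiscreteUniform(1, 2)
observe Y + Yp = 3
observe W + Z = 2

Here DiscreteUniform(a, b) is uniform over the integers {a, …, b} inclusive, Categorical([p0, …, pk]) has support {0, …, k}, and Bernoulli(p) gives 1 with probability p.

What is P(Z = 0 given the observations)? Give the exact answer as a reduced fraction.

P(Z = 0 | obs) = 1/2

Enumerate traces; 2 have nonzero weight after conditioning:
  (X=1, Z=0, Y=1, W=2) weight 1/16
  (X=1, Z=1, Y=1, W=1) weight 1/16
Group by Z:
  weight(Z=0) = 1/16
  weight(Z=1) = 1/16
Total weight = 1/16 + 1/16 = 1/8
P(Z=0 | obs) = 1/16 / 1/8 = 1/2
P(Z=1 | obs) = 1/16 / 1/8 = 1/2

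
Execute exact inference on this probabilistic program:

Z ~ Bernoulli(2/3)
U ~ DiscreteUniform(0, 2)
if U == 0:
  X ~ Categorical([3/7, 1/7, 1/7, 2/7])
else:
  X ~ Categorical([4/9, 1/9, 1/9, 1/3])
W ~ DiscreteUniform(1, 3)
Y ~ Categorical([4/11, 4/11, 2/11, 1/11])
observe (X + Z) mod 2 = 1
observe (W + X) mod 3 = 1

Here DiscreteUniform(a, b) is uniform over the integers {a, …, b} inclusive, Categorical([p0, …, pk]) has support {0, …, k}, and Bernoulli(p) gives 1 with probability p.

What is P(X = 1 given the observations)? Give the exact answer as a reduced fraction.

P(X = 1 | obs) = 23/295

Enumerate traces; 48 have nonzero weight after conditioning:
  (Z=0, U=0, X=1, W=3, Y=0) weight 4/2079
  (Z=0, U=0, X=1, W=3, Y=1) weight 4/2079
  (Z=0, U=0, X=1, W=3, Y=2) weight 2/2079
  (Z=0, U=0, X=1, W=3, Y=3) weight 1/2079
  (Z=0, U=0, X=3, W=1, Y=0) weight 8/2079
  (Z=0, U=0, X=3, W=1, Y=1) weight 8/2079
  (Z=0, U=0, X=3, W=1, Y=2) weight 4/2079
  (Z=0, U=0, X=3, W=1, Y=3) weight 2/2079
  (Z=1, U=0, X=0, W=1, Y=0) weight 8/693
  (Z=1, U=0, X=2, W=2, Y=0) weight 8/2079
  … 38 more
Group by X:
  weight(X=0) = 166/1701
  weight(X=1) = 23/1701
  weight(X=2) = 46/1701
  weight(X=3) = 20/567
Total weight = 166/1701 + 23/1701 + 46/1701 + 20/567 = 295/1701
P(X=0 | obs) = 166/1701 / 295/1701 = 166/295
P(X=1 | obs) = 23/1701 / 295/1701 = 23/295
P(X=2 | obs) = 46/1701 / 295/1701 = 46/295
P(X=3 | obs) = 20/567 / 295/1701 = 12/59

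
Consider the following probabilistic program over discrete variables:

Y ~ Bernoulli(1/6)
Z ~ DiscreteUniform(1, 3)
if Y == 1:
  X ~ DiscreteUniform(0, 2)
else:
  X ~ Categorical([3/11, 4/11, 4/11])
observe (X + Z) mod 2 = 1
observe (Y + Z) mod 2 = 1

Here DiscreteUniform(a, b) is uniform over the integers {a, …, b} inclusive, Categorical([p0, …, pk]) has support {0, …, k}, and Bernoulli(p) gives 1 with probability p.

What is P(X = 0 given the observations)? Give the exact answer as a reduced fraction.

P(X = 0 | obs) = 90/221

Enumerate traces; 5 have nonzero weight after conditioning:
  (Y=0, Z=1, X=0) weight 5/66
  (Y=0, Z=1, X=2) weight 10/99
  (Y=0, Z=3, X=0) weight 5/66
  (Y=0, Z=3, X=2) weight 10/99
  (Y=1, Z=2, X=1) weight 1/54
Group by X:
  weight(X=0) = 5/33
  weight(X=1) = 1/54
  weight(X=2) = 20/99
Total weight = 5/33 + 1/54 + 20/99 = 221/594
P(X=0 | obs) = 5/33 / 221/594 = 90/221
P(X=1 | obs) = 1/54 / 221/594 = 11/221
P(X=2 | obs) = 20/99 / 221/594 = 120/221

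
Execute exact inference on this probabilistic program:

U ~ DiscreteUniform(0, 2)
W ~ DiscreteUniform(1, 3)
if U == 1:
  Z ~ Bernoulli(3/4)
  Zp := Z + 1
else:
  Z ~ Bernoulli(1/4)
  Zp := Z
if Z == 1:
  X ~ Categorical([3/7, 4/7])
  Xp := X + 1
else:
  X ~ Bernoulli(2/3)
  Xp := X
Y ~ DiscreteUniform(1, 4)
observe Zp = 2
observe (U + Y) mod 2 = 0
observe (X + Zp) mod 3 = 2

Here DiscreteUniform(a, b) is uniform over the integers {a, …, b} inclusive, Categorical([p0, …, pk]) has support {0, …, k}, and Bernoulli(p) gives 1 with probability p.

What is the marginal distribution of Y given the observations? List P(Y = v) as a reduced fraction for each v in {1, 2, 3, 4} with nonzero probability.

P(Y=1) = 1/2, P(Y=3) = 1/2

Enumerate traces; 6 have nonzero weight after conditioning:
  (U=1, W=1, Z=1, X=0, Y=1) weight 1/112
  (U=1, W=1, Z=1, X=0, Y=3) weight 1/112
  (U=1, W=2, Z=1, X=0, Y=1) weight 1/112
  (U=1, W=2, Z=1, X=0, Y=3) weight 1/112
  (U=1, W=3, Z=1, X=0, Y=1) weight 1/112
  (U=1, W=3, Z=1, X=0, Y=3) weight 1/112
Group by Y:
  weight(Y=1) = 3/112
  weight(Y=3) = 3/112
Total weight = 3/112 + 3/112 = 3/56
P(Y=1 | obs) = 3/112 / 3/56 = 1/2
P(Y=3 | obs) = 3/112 / 3/56 = 1/2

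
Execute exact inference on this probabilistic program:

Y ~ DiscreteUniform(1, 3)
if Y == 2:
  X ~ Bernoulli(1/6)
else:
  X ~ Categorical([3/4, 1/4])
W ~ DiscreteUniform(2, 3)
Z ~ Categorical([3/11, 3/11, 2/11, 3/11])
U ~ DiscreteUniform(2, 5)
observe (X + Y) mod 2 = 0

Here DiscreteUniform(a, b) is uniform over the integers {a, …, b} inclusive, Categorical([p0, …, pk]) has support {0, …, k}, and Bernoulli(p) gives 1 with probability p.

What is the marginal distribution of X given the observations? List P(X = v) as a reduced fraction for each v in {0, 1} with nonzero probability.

P(X=0) = 5/8, P(X=1) = 3/8

Enumerate traces; 96 have nonzero weight after conditioning:
  (Y=1, X=1, W=2, Z=0, U=2) weight 1/352
  (Y=1, X=1, W=2, Z=0, U=3) weight 1/352
  (Y=1, X=1, W=2, Z=0, U=4) weight 1/352
  (Y=1, X=1, W=2, Z=0, U=5) weight 1/352
  (Y=1, X=1, W=2, Z=1, U=2) weight 1/352
  (Y=1, X=1, W=2, Z=1, U=3) weight 1/352
  (Y=1, X=1, W=2, Z=1, U=4) weight 1/352
  (Y=1, X=1, W=2, Z=1, U=5) weight 1/352
  (Y=2, X=0, W=2, Z=0, U=2) weight 5/528
  … 87 more
Group by X:
  weight(X=0) = 5/18
  weight(X=1) = 1/6
Total weight = 5/18 + 1/6 = 4/9
P(X=0 | obs) = 5/18 / 4/9 = 5/8
P(X=1 | obs) = 1/6 / 4/9 = 3/8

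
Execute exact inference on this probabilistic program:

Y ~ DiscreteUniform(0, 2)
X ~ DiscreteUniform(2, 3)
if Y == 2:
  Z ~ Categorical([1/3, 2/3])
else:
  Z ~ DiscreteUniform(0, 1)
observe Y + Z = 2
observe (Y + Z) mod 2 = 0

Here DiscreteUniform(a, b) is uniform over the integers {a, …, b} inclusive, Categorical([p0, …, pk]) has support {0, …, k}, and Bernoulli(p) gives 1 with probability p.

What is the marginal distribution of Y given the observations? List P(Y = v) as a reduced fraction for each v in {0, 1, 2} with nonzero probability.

Enumerate traces; 4 have nonzero weight after conditioning:
  (Y=1, X=2, Z=1) weight 1/12
  (Y=1, X=3, Z=1) weight 1/12
  (Y=2, X=2, Z=0) weight 1/18
  (Y=2, X=3, Z=0) weight 1/18
Group by Y:
  weight(Y=1) = 1/6
  weight(Y=2) = 1/9
Total weight = 1/6 + 1/9 = 5/18
P(Y=1 | obs) = 1/6 / 5/18 = 3/5
P(Y=2 | obs) = 1/9 / 5/18 = 2/5

P(Y=1) = 3/5, P(Y=2) = 2/5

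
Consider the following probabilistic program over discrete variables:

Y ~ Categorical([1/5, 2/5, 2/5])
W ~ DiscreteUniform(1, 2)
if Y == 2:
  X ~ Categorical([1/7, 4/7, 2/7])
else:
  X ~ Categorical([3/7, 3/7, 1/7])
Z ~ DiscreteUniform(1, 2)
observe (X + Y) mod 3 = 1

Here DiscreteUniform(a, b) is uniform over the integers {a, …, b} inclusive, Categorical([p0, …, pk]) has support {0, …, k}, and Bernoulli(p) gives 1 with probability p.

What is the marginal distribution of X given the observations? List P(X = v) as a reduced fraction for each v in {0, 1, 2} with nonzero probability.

P(X=0) = 6/13, P(X=1) = 3/13, P(X=2) = 4/13

Enumerate traces; 12 have nonzero weight after conditioning:
  (Y=0, W=1, X=1, Z=1) weight 3/140
  (Y=0, W=1, X=1, Z=2) weight 3/140
  (Y=0, W=2, X=1, Z=1) weight 3/140
  (Y=0, W=2, X=1, Z=2) weight 3/140
  (Y=1, W=1, X=0, Z=1) weight 3/70
  (Y=1, W=1, X=0, Z=2) weight 3/70
  (Y=1, W=2, X=0, Z=1) weight 3/70
  (Y=1, W=2, X=0, Z=2) weight 3/70
  (Y=2, W=1, X=2, Z=1) weight 1/35
  … 3 more
Group by X:
  weight(X=0) = 6/35
  weight(X=1) = 3/35
  weight(X=2) = 4/35
Total weight = 6/35 + 3/35 + 4/35 = 13/35
P(X=0 | obs) = 6/35 / 13/35 = 6/13
P(X=1 | obs) = 3/35 / 13/35 = 3/13
P(X=2 | obs) = 4/35 / 13/35 = 4/13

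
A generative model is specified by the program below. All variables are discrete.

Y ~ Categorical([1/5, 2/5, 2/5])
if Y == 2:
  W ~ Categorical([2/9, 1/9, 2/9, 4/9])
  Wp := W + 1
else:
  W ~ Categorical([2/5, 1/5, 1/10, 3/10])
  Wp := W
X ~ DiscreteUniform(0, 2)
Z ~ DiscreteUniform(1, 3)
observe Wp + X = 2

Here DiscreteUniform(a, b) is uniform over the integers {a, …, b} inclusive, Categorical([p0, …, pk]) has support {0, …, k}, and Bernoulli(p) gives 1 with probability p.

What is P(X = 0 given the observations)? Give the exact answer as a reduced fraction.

Enumerate traces; 24 have nonzero weight after conditioning:
  (Y=0, W=0, X=2, Z=1) weight 2/225
  (Y=0, W=0, X=2, Z=2) weight 2/225
  (Y=0, W=0, X=2, Z=3) weight 2/225
  (Y=0, W=1, X=1, Z=1) weight 1/225
  (Y=0, W=1, X=1, Z=2) weight 1/225
  (Y=0, W=1, X=1, Z=3) weight 1/225
  (Y=0, W=2, X=0, Z=1) weight 1/450
  (Y=0, W=2, X=0, Z=2) weight 1/450
  … 16 more
Group by X:
  weight(X=0) = 47/1350
  weight(X=1) = 47/675
  weight(X=2) = 2/25
Total weight = 47/1350 + 47/675 + 2/25 = 83/450
P(X=0 | obs) = 47/1350 / 83/450 = 47/249
P(X=1 | obs) = 47/675 / 83/450 = 94/249
P(X=2 | obs) = 2/25 / 83/450 = 36/83

P(X = 0 | obs) = 47/249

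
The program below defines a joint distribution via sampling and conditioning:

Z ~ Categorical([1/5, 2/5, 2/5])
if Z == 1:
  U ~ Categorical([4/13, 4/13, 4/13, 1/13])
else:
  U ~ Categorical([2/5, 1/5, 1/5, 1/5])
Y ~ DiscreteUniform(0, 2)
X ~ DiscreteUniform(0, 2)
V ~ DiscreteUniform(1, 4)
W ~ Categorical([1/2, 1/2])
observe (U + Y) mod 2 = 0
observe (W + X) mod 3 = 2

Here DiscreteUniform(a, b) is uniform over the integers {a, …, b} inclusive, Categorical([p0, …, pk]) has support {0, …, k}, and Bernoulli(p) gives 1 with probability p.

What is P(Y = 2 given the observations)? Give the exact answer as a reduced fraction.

Enumerate traces; 144 have nonzero weight after conditioning:
  (Z=0, U=0, Y=0, X=1, V=1, W=1) weight 1/900
  (Z=0, U=0, Y=0, X=1, V=2, W=1) weight 1/900
  (Z=0, U=0, Y=0, X=1, V=3, W=1) weight 1/900
  (Z=0, U=0, Y=0, X=1, V=4, W=1) weight 1/900
  (Z=0, U=0, Y=0, X=2, V=1, W=0) weight 1/900
  (Z=0, U=0, Y=0, X=2, V=2, W=0) weight 1/900
  (Z=0, U=0, Y=0, X=2, V=3, W=0) weight 1/900
  (Z=0, U=0, Y=0, X=2, V=4, W=0) weight 1/900
  (Z=0, U=0, Y=2, X=1, V=1, W=1) weight 1/900
  (Z=0, U=1, Y=1, X=1, V=1, W=1) weight 1/1800
  … 134 more
Group by Y:
  weight(Y=0) = 197/2925
  weight(Y=1) = 128/2925
  weight(Y=2) = 197/2925
Total weight = 197/2925 + 128/2925 + 197/2925 = 58/325
P(Y=0 | obs) = 197/2925 / 58/325 = 197/522
P(Y=1 | obs) = 128/2925 / 58/325 = 64/261
P(Y=2 | obs) = 197/2925 / 58/325 = 197/522

P(Y = 2 | obs) = 197/522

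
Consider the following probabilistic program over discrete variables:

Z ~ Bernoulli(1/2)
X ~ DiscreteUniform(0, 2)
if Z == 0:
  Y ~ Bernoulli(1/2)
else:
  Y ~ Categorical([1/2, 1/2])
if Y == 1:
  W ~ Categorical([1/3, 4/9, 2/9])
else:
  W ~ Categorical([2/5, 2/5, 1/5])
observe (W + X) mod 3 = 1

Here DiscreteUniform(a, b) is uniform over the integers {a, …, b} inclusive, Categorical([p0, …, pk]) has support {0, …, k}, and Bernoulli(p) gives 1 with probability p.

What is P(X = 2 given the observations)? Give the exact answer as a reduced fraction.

P(X = 2 | obs) = 19/90

Enumerate traces; 12 have nonzero weight after conditioning:
  (Z=0, X=0, Y=0, W=1) weight 1/30
  (Z=0, X=0, Y=1, W=1) weight 1/27
  (Z=0, X=1, Y=0, W=0) weight 1/30
  (Z=0, X=1, Y=1, W=0) weight 1/36
  (Z=0, X=2, Y=0, W=2) weight 1/60
  (Z=0, X=2, Y=1, W=2) weight 1/54
  (Z=1, X=0, Y=0, W=1) weight 1/30
  (Z=1, X=0, Y=1, W=1) weight 1/27
  … 4 more
Group by X:
  weight(X=0) = 19/135
  weight(X=1) = 11/90
  weight(X=2) = 19/270
Total weight = 19/135 + 11/90 + 19/270 = 1/3
P(X=0 | obs) = 19/135 / 1/3 = 19/45
P(X=1 | obs) = 11/90 / 1/3 = 11/30
P(X=2 | obs) = 19/270 / 1/3 = 19/90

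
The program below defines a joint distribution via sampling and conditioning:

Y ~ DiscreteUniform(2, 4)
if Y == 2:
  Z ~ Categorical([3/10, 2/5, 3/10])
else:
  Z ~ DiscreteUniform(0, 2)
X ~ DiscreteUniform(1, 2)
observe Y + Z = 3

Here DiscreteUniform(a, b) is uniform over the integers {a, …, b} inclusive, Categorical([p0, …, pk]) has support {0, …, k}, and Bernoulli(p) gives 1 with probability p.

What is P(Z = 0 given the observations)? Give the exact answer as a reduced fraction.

Enumerate traces; 4 have nonzero weight after conditioning:
  (Y=2, Z=1, X=1) weight 1/15
  (Y=2, Z=1, X=2) weight 1/15
  (Y=3, Z=0, X=1) weight 1/18
  (Y=3, Z=0, X=2) weight 1/18
Group by Z:
  weight(Z=0) = 1/9
  weight(Z=1) = 2/15
Total weight = 1/9 + 2/15 = 11/45
P(Z=0 | obs) = 1/9 / 11/45 = 5/11
P(Z=1 | obs) = 2/15 / 11/45 = 6/11

P(Z = 0 | obs) = 5/11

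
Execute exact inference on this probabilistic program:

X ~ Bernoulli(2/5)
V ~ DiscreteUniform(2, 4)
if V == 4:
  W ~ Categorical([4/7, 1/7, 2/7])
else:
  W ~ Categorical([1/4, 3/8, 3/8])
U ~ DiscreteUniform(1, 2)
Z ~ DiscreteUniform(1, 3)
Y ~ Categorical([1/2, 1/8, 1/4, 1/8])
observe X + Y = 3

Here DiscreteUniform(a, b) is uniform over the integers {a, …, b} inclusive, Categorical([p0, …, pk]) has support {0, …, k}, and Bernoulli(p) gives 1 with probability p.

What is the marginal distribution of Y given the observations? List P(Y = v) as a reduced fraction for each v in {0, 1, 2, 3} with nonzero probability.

P(Y=2) = 4/7, P(Y=3) = 3/7

Enumerate traces; 108 have nonzero weight after conditioning:
  (X=0, V=2, W=0, U=1, Z=1, Y=3) weight 1/960
  (X=0, V=2, W=0, U=1, Z=2, Y=3) weight 1/960
  (X=0, V=2, W=0, U=1, Z=3, Y=3) weight 1/960
  (X=0, V=2, W=0, U=2, Z=1, Y=3) weight 1/960
  (X=0, V=2, W=0, U=2, Z=2, Y=3) weight 1/960
  (X=0, V=2, W=0, U=2, Z=3, Y=3) weight 1/960
  (X=0, V=2, W=1, U=1, Z=1, Y=3) weight 1/640
  (X=0, V=2, W=1, U=1, Z=2, Y=3) weight 1/640
  (X=1, V=2, W=0, U=1, Z=1, Y=2) weight 1/720
  … 99 more
Group by Y:
  weight(Y=2) = 1/10
  weight(Y=3) = 3/40
Total weight = 1/10 + 3/40 = 7/40
P(Y=2 | obs) = 1/10 / 7/40 = 4/7
P(Y=3 | obs) = 3/40 / 7/40 = 3/7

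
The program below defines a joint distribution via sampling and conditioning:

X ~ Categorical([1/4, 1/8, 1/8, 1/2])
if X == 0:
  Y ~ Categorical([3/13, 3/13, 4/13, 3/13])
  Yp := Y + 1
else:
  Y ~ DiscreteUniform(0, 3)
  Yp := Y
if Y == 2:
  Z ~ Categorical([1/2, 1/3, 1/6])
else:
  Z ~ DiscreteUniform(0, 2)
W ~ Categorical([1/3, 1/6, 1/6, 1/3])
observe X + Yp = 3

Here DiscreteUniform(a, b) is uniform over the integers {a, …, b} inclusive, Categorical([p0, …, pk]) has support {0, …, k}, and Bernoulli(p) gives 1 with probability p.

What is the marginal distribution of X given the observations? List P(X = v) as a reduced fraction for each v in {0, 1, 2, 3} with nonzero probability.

Enumerate traces; 48 have nonzero weight after conditioning:
  (X=0, Y=2, Z=0, W=0) weight 1/78
  (X=0, Y=2, Z=0, W=1) weight 1/156
  (X=0, Y=2, Z=0, W=2) weight 1/156
  (X=0, Y=2, Z=0, W=3) weight 1/78
  (X=0, Y=2, Z=1, W=0) weight 1/117
  (X=0, Y=2, Z=1, W=1) weight 1/234
  (X=0, Y=2, Z=1, W=2) weight 1/234
  (X=0, Y=2, Z=1, W=3) weight 1/117
  (X=1, Y=2, Z=0, W=0) weight 1/192
  (X=2, Y=1, Z=0, W=0) weight 1/288
  … 38 more
Group by X:
  weight(X=0) = 1/13
  weight(X=1) = 1/32
  weight(X=2) = 1/32
  weight(X=3) = 1/8
Total weight = 1/13 + 1/32 + 1/32 + 1/8 = 55/208
P(X=0 | obs) = 1/13 / 55/208 = 16/55
P(X=1 | obs) = 1/32 / 55/208 = 13/110
P(X=2 | obs) = 1/32 / 55/208 = 13/110
P(X=3 | obs) = 1/8 / 55/208 = 26/55

P(X=0) = 16/55, P(X=1) = 13/110, P(X=2) = 13/110, P(X=3) = 26/55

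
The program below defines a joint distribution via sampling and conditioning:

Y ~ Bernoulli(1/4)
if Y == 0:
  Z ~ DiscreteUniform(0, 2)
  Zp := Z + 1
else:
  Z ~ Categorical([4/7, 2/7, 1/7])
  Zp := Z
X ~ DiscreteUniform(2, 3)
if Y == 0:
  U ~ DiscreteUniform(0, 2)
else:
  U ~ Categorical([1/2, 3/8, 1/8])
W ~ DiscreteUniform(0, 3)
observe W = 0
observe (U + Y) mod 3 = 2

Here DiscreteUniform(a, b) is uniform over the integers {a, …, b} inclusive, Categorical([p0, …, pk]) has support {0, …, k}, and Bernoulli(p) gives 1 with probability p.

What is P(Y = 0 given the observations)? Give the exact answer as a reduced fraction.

Enumerate traces; 12 have nonzero weight after conditioning:
  (Y=0, Z=0, X=2, U=2, W=0) weight 1/96
  (Y=0, Z=0, X=3, U=2, W=0) weight 1/96
  (Y=0, Z=1, X=2, U=2, W=0) weight 1/96
  (Y=0, Z=1, X=3, U=2, W=0) weight 1/96
  (Y=0, Z=2, X=2, U=2, W=0) weight 1/96
  (Y=0, Z=2, X=3, U=2, W=0) weight 1/96
  (Y=1, Z=0, X=2, U=1, W=0) weight 3/448
  (Y=1, Z=0, X=3, U=1, W=0) weight 3/448
  … 4 more
Group by Y:
  weight(Y=0) = 1/16
  weight(Y=1) = 3/128
Total weight = 1/16 + 3/128 = 11/128
P(Y=0 | obs) = 1/16 / 11/128 = 8/11
P(Y=1 | obs) = 3/128 / 11/128 = 3/11

P(Y = 0 | obs) = 8/11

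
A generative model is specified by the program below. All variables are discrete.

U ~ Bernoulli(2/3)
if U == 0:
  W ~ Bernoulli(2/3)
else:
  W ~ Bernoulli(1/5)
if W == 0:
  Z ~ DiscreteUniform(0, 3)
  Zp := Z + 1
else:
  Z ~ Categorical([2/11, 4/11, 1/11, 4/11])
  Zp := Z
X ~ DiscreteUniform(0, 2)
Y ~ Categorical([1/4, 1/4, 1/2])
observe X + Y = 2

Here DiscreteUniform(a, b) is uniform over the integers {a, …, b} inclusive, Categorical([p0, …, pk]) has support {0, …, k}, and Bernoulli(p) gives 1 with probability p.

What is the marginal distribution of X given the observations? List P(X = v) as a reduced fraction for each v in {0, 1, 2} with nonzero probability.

P(X=0) = 1/2, P(X=1) = 1/4, P(X=2) = 1/4

Enumerate traces; 48 have nonzero weight after conditioning:
  (U=0, W=0, Z=0, X=0, Y=2) weight 1/216
  (U=0, W=0, Z=0, X=1, Y=1) weight 1/432
  (U=0, W=0, Z=0, X=2, Y=0) weight 1/432
  (U=0, W=0, Z=1, X=0, Y=2) weight 1/216
  (U=0, W=0, Z=1, X=1, Y=1) weight 1/432
  (U=0, W=0, Z=1, X=2, Y=0) weight 1/432
  (U=0, W=0, Z=2, X=0, Y=2) weight 1/216
  (U=0, W=0, Z=2, X=1, Y=1) weight 1/432
  … 40 more
Group by X:
  weight(X=0) = 1/6
  weight(X=1) = 1/12
  weight(X=2) = 1/12
Total weight = 1/6 + 1/12 + 1/12 = 1/3
P(X=0 | obs) = 1/6 / 1/3 = 1/2
P(X=1 | obs) = 1/12 / 1/3 = 1/4
P(X=2 | obs) = 1/12 / 1/3 = 1/4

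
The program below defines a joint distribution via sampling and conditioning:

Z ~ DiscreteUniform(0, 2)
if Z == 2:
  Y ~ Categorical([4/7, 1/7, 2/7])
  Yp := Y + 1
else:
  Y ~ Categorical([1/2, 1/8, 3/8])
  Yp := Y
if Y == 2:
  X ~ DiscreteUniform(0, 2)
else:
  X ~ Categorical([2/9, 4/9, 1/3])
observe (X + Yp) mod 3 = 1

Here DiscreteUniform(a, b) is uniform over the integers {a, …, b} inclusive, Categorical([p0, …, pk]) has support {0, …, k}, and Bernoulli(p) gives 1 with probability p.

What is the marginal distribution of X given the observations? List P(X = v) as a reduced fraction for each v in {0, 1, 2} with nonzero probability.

Enumerate traces; 9 have nonzero weight after conditioning:
  (Z=0, Y=0, X=1) weight 2/27
  (Z=0, Y=1, X=0) weight 1/108
  (Z=0, Y=2, X=2) weight 1/24
  (Z=1, Y=0, X=1) weight 2/27
  (Z=1, Y=1, X=0) weight 1/108
  (Z=1, Y=2, X=2) weight 1/24
  (Z=2, Y=0, X=0) weight 8/189
  (Z=2, Y=1, X=2) weight 1/63
  … 1 more
Group by X:
  weight(X=0) = 23/378
  weight(X=1) = 34/189
  weight(X=2) = 25/252
Total weight = 23/378 + 34/189 + 25/252 = 257/756
P(X=0 | obs) = 23/378 / 257/756 = 46/257
P(X=1 | obs) = 34/189 / 257/756 = 136/257
P(X=2 | obs) = 25/252 / 257/756 = 75/257

P(X=0) = 46/257, P(X=1) = 136/257, P(X=2) = 75/257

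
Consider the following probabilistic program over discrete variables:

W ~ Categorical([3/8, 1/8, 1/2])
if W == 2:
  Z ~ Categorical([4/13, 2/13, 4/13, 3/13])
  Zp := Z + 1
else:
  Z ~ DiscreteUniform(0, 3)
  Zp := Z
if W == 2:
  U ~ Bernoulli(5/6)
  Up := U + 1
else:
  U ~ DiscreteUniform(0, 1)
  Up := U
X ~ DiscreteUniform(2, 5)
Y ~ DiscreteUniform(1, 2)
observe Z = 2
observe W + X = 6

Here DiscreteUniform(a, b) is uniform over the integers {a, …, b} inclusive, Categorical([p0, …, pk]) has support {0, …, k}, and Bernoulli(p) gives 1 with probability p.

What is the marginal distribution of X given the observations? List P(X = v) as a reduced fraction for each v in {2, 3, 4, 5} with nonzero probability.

Enumerate traces; 8 have nonzero weight after conditioning:
  (W=1, Z=2, U=0, X=5, Y=1) weight 1/512
  (W=1, Z=2, U=0, X=5, Y=2) weight 1/512
  (W=1, Z=2, U=1, X=5, Y=1) weight 1/512
  (W=1, Z=2, U=1, X=5, Y=2) weight 1/512
  (W=2, Z=2, U=0, X=4, Y=1) weight 1/312
  (W=2, Z=2, U=0, X=4, Y=2) weight 1/312
  (W=2, Z=2, U=1, X=4, Y=1) weight 5/312
  (W=2, Z=2, U=1, X=4, Y=2) weight 5/312
Group by X:
  weight(X=4) = 1/26
  weight(X=5) = 1/128
Total weight = 1/26 + 1/128 = 77/1664
P(X=4 | obs) = 1/26 / 77/1664 = 64/77
P(X=5 | obs) = 1/128 / 77/1664 = 13/77

P(X=4) = 64/77, P(X=5) = 13/77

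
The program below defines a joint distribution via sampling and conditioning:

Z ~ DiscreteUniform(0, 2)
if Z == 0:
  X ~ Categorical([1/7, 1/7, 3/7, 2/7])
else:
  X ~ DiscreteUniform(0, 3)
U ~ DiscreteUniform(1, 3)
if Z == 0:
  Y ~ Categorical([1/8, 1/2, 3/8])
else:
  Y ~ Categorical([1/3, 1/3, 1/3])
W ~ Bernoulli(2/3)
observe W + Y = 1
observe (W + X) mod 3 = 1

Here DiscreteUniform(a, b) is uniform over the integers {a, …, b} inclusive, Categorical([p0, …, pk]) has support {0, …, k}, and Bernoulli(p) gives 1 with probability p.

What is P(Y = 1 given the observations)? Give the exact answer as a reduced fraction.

P(Y = 1 | obs) = 4/17

Enumerate traces; 27 have nonzero weight after conditioning:
  (Z=0, X=0, U=1, Y=0, W=1) weight 1/756
  (Z=0, X=0, U=2, Y=0, W=1) weight 1/756
  (Z=0, X=0, U=3, Y=0, W=1) weight 1/756
  (Z=0, X=1, U=1, Y=1, W=0) weight 1/378
  (Z=0, X=1, U=2, Y=1, W=0) weight 1/378
  (Z=0, X=1, U=3, Y=1, W=0) weight 1/378
  (Z=0, X=3, U=1, Y=0, W=1) weight 1/378
  (Z=0, X=3, U=2, Y=0, W=1) weight 1/378
  … 19 more
Group by Y:
  weight(Y=0) = 65/756
  weight(Y=1) = 5/189
Total weight = 65/756 + 5/189 = 85/756
P(Y=0 | obs) = 65/756 / 85/756 = 13/17
P(Y=1 | obs) = 5/189 / 85/756 = 4/17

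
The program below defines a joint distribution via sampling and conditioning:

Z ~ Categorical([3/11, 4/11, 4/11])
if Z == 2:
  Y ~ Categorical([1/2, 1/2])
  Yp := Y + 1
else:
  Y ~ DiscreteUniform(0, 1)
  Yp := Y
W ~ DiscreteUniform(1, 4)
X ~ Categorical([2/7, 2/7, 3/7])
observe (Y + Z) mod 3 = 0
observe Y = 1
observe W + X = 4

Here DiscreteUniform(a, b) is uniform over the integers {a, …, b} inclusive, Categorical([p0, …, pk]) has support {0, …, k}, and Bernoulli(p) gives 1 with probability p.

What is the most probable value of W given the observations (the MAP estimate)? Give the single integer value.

Enumerate traces; 3 have nonzero weight after conditioning:
  (Z=2, Y=1, W=2, X=2) weight 3/154
  (Z=2, Y=1, W=3, X=1) weight 1/77
  (Z=2, Y=1, W=4, X=0) weight 1/77
Group by W:
  weight(W=2) = 3/154
  weight(W=3) = 1/77
  weight(W=4) = 1/77
Total weight = 3/154 + 1/77 + 1/77 = 1/22
P(W=2 | obs) = 3/154 / 1/22 = 3/7
P(W=3 | obs) = 1/77 / 1/22 = 2/7
P(W=4 | obs) = 1/77 / 1/22 = 2/7
argmax = 2

argmax_v P(W = v | obs) = 2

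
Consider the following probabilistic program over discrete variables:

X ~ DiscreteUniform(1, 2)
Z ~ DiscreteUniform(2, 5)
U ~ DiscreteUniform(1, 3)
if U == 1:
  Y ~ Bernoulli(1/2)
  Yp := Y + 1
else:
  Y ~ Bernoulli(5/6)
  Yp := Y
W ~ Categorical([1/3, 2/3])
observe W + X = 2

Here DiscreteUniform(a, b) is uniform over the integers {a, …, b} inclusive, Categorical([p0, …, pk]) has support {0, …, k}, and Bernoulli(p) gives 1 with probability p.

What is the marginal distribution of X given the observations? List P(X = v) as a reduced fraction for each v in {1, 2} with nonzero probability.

P(X=1) = 2/3, P(X=2) = 1/3

Enumerate traces; 48 have nonzero weight after conditioning:
  (X=1, Z=2, U=1, Y=0, W=1) weight 1/72
  (X=1, Z=2, U=1, Y=1, W=1) weight 1/72
  (X=1, Z=2, U=2, Y=0, W=1) weight 1/216
  (X=1, Z=2, U=2, Y=1, W=1) weight 5/216
  (X=1, Z=2, U=3, Y=0, W=1) weight 1/216
  (X=1, Z=2, U=3, Y=1, W=1) weight 5/216
  (X=1, Z=3, U=1, Y=0, W=1) weight 1/72
  (X=1, Z=3, U=1, Y=1, W=1) weight 1/72
  (X=2, Z=2, U=1, Y=0, W=0) weight 1/144
  … 39 more
Group by X:
  weight(X=1) = 1/3
  weight(X=2) = 1/6
Total weight = 1/3 + 1/6 = 1/2
P(X=1 | obs) = 1/3 / 1/2 = 2/3
P(X=2 | obs) = 1/6 / 1/2 = 1/3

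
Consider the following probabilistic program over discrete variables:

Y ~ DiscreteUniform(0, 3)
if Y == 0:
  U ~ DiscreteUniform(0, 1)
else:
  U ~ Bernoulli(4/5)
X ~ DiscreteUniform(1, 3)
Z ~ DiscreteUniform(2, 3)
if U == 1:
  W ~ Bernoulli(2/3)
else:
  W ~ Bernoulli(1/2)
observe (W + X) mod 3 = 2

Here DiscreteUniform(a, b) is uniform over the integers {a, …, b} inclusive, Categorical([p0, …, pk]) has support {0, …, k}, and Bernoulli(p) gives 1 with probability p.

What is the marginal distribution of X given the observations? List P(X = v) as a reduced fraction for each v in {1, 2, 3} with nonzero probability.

P(X=1) = 149/240, P(X=2) = 91/240

Enumerate traces; 32 have nonzero weight after conditioning:
  (Y=0, U=0, X=1, Z=2, W=1) weight 1/96
  (Y=0, U=0, X=1, Z=3, W=1) weight 1/96
  (Y=0, U=0, X=2, Z=2, W=0) weight 1/96
  (Y=0, U=0, X=2, Z=3, W=0) weight 1/96
  (Y=0, U=1, X=1, Z=2, W=1) weight 1/72
  (Y=0, U=1, X=1, Z=3, W=1) weight 1/72
  (Y=0, U=1, X=2, Z=2, W=0) weight 1/144
  (Y=0, U=1, X=2, Z=3, W=0) weight 1/144
  … 24 more
Group by X:
  weight(X=1) = 149/720
  weight(X=2) = 91/720
Total weight = 149/720 + 91/720 = 1/3
P(X=1 | obs) = 149/720 / 1/3 = 149/240
P(X=2 | obs) = 91/720 / 1/3 = 91/240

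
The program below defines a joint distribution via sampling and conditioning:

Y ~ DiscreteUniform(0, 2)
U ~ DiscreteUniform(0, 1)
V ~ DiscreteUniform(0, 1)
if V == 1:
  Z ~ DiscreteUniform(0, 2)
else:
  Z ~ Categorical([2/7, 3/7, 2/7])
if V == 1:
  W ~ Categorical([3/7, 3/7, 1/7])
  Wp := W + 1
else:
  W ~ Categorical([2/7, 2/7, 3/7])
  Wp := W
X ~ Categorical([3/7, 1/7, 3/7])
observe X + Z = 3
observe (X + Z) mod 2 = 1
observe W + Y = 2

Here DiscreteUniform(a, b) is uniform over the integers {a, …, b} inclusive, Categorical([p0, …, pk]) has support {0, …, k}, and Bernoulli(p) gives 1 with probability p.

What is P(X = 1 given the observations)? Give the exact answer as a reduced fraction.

Enumerate traces; 24 have nonzero weight after conditioning:
  (Y=0, U=0, V=0, Z=1, W=2, X=2) weight 9/1372
  (Y=0, U=0, V=0, Z=2, W=2, X=1) weight 1/686
  (Y=0, U=0, V=1, Z=1, W=2, X=2) weight 1/588
  (Y=0, U=0, V=1, Z=2, W=2, X=1) weight 1/1764
  (Y=0, U=1, V=0, Z=1, W=2, X=2) weight 9/1372
  (Y=0, U=1, V=0, Z=2, W=2, X=1) weight 1/686
  (Y=0, U=1, V=1, Z=1, W=2, X=2) weight 1/588
  (Y=0, U=1, V=1, Z=2, W=2, X=1) weight 1/1764
  … 16 more
Group by X:
  weight(X=1) = 13/882
  weight(X=2) = 8/147
Total weight = 13/882 + 8/147 = 61/882
P(X=1 | obs) = 13/882 / 61/882 = 13/61
P(X=2 | obs) = 8/147 / 61/882 = 48/61

P(X = 1 | obs) = 13/61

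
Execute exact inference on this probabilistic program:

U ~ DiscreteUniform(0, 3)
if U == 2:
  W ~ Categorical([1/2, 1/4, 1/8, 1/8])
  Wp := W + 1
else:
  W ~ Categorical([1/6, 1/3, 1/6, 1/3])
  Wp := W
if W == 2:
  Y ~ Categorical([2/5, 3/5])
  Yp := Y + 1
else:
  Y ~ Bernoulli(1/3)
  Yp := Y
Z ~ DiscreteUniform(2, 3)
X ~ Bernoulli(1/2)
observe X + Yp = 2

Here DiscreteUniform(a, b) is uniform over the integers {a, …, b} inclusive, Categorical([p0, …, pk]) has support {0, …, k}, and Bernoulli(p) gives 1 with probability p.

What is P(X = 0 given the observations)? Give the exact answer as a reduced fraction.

P(X = 0 | obs) = 3/14

Enumerate traces; 40 have nonzero weight after conditioning:
  (U=0, W=0, Y=1, Z=2, X=1) weight 1/288
  (U=0, W=0, Y=1, Z=3, X=1) weight 1/288
  (U=0, W=1, Y=1, Z=2, X=1) weight 1/144
  (U=0, W=1, Y=1, Z=3, X=1) weight 1/144
  (U=0, W=2, Y=0, Z=2, X=1) weight 1/240
  (U=0, W=2, Y=0, Z=3, X=1) weight 1/240
  (U=0, W=2, Y=1, Z=2, X=0) weight 1/160
  (U=0, W=2, Y=1, Z=3, X=0) weight 1/160
  … 32 more
Group by X:
  weight(X=0) = 3/64
  weight(X=1) = 11/64
Total weight = 3/64 + 11/64 = 7/32
P(X=0 | obs) = 3/64 / 7/32 = 3/14
P(X=1 | obs) = 11/64 / 7/32 = 11/14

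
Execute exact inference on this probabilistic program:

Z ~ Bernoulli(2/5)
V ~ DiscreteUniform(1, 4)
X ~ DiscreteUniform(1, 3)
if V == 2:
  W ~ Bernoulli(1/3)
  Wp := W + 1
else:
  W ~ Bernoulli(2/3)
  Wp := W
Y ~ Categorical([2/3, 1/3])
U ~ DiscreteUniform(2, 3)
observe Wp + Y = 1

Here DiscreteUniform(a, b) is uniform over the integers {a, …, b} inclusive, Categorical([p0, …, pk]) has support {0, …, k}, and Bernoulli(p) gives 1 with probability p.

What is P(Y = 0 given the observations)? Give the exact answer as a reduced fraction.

Enumerate traces; 84 have nonzero weight after conditioning:
  (Z=0, V=1, X=1, W=0, Y=1, U=2) weight 1/360
  (Z=0, V=1, X=1, W=0, Y=1, U=3) weight 1/360
  (Z=0, V=1, X=1, W=1, Y=0, U=2) weight 1/90
  (Z=0, V=1, X=1, W=1, Y=0, U=3) weight 1/90
  (Z=0, V=1, X=2, W=0, Y=1, U=2) weight 1/360
  (Z=0, V=1, X=2, W=0, Y=1, U=3) weight 1/360
  (Z=0, V=1, X=2, W=1, Y=0, U=2) weight 1/90
  (Z=0, V=1, X=2, W=1, Y=0, U=3) weight 1/90
  … 76 more
Group by Y:
  weight(Y=0) = 4/9
  weight(Y=1) = 1/12
Total weight = 4/9 + 1/12 = 19/36
P(Y=0 | obs) = 4/9 / 19/36 = 16/19
P(Y=1 | obs) = 1/12 / 19/36 = 3/19

P(Y = 0 | obs) = 16/19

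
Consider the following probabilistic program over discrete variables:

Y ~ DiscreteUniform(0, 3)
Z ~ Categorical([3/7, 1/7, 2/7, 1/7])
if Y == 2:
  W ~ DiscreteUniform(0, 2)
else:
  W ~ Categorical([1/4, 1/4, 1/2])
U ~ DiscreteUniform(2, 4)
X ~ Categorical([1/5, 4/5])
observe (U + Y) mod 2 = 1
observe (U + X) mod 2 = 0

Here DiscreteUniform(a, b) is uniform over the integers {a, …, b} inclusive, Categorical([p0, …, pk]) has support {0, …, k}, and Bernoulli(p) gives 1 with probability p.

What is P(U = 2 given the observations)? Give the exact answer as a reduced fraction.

P(U = 2 | obs) = 1/6

Enumerate traces; 72 have nonzero weight after conditioning:
  (Y=0, Z=0, W=0, U=3, X=1) weight 1/140
  (Y=0, Z=0, W=1, U=3, X=1) weight 1/140
  (Y=0, Z=0, W=2, U=3, X=1) weight 1/70
  (Y=0, Z=1, W=0, U=3, X=1) weight 1/420
  (Y=0, Z=1, W=1, U=3, X=1) weight 1/420
  (Y=0, Z=1, W=2, U=3, X=1) weight 1/210
  (Y=0, Z=2, W=0, U=3, X=1) weight 1/210
  (Y=0, Z=2, W=1, U=3, X=1) weight 1/210
  (Y=1, Z=0, W=0, U=2, X=0) weight 1/560
  (Y=1, Z=0, W=0, U=4, X=0) weight 1/560
  … 62 more
Group by U:
  weight(U=2) = 1/30
  weight(U=3) = 2/15
  weight(U=4) = 1/30
Total weight = 1/30 + 2/15 + 1/30 = 1/5
P(U=2 | obs) = 1/30 / 1/5 = 1/6
P(U=3 | obs) = 2/15 / 1/5 = 2/3
P(U=4 | obs) = 1/30 / 1/5 = 1/6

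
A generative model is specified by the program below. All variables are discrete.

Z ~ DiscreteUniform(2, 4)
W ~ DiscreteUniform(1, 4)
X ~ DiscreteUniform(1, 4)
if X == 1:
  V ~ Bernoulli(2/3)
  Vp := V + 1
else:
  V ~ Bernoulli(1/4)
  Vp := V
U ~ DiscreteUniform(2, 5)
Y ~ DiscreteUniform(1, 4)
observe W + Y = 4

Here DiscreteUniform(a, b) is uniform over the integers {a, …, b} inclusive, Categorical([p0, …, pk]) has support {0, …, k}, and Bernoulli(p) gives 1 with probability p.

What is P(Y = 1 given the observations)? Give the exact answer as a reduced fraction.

Enumerate traces; 288 have nonzero weight after conditioning:
  (Z=2, W=1, X=1, V=0, U=2, Y=3) weight 1/2304
  (Z=2, W=1, X=1, V=0, U=3, Y=3) weight 1/2304
  (Z=2, W=1, X=1, V=0, U=4, Y=3) weight 1/2304
  (Z=2, W=1, X=1, V=0, U=5, Y=3) weight 1/2304
  (Z=2, W=1, X=1, V=1, U=2, Y=3) weight 1/1152
  (Z=2, W=1, X=1, V=1, U=3, Y=3) weight 1/1152
  (Z=2, W=1, X=1, V=1, U=4, Y=3) weight 1/1152
  (Z=2, W=1, X=1, V=1, U=5, Y=3) weight 1/1152
  (Z=2, W=2, X=1, V=0, U=2, Y=2) weight 1/2304
  (Z=2, W=3, X=1, V=0, U=2, Y=1) weight 1/2304
  … 278 more
Group by Y:
  weight(Y=1) = 1/16
  weight(Y=2) = 1/16
  weight(Y=3) = 1/16
Total weight = 1/16 + 1/16 + 1/16 = 3/16
P(Y=1 | obs) = 1/16 / 3/16 = 1/3
P(Y=2 | obs) = 1/16 / 3/16 = 1/3
P(Y=3 | obs) = 1/16 / 3/16 = 1/3

P(Y = 1 | obs) = 1/3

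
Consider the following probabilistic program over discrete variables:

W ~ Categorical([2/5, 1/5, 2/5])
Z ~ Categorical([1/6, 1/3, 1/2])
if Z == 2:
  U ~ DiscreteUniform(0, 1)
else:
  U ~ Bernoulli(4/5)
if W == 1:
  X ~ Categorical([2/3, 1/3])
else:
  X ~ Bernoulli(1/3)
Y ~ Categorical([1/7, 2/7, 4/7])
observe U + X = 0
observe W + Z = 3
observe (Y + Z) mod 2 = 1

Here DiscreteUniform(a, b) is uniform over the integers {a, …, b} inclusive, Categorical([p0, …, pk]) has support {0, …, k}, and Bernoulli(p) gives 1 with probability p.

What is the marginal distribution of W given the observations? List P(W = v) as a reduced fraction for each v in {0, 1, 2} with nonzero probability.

Enumerate traces; 3 have nonzero weight after conditioning:
  (W=1, Z=2, U=0, X=0, Y=1) weight 1/105
  (W=2, Z=1, U=0, X=0, Y=0) weight 4/1575
  (W=2, Z=1, U=0, X=0, Y=2) weight 16/1575
Group by W:
  weight(W=1) = 1/105
  weight(W=2) = 4/315
Total weight = 1/105 + 4/315 = 1/45
P(W=1 | obs) = 1/105 / 1/45 = 3/7
P(W=2 | obs) = 4/315 / 1/45 = 4/7

P(W=1) = 3/7, P(W=2) = 4/7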